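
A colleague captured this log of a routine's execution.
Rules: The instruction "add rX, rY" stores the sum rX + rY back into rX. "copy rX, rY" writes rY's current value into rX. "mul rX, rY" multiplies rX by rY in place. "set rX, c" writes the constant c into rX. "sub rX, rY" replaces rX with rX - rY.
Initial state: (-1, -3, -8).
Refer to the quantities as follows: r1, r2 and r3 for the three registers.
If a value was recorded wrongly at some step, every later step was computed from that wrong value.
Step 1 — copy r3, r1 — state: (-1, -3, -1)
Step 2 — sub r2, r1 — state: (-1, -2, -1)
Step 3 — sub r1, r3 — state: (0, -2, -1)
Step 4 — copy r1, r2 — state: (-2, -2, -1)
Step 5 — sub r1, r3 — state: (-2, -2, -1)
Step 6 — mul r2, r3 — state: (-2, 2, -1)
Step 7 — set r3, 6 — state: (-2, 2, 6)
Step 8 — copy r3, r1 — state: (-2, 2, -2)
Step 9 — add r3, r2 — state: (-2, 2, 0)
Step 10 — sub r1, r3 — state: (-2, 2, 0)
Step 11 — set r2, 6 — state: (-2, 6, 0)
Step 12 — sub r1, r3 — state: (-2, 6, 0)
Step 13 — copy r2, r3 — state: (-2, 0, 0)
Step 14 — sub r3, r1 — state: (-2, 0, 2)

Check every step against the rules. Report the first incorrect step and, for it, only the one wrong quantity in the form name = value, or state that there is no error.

step 5, r1 = -1

1. r3 = -1 (agrees with the log)
2. r2 = -3 - -1 = -2 (agrees with the log)
3. r1 = -1 - -1 = 0 (verified)
4. r1 = -2 (agrees with the log)
5. r1 = -2 - -1 = -1 (the entry is off here)
First deviation found at step 5; the corrected entry is r1 = -1.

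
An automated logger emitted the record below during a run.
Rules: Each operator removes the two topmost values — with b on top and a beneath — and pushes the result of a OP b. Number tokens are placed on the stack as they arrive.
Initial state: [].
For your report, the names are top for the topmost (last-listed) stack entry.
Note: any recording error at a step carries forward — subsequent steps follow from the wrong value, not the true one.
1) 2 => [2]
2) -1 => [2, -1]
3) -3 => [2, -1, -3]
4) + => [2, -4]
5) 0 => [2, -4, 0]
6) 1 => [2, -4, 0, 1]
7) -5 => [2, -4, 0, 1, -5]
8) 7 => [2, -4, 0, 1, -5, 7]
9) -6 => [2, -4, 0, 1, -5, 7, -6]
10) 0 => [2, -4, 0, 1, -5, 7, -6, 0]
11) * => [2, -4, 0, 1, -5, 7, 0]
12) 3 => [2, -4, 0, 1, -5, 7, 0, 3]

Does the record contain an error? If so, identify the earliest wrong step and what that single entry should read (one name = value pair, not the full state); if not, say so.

Step 1: push 2: top = 2 — verified.
Step 2: push -1: top = -1 — in agreement.
Step 3: push -3: top = -3 — agrees with the record.
Step 4: -1 + -3 = -4 — same as recorded.
Step 5: push 0: top = 0 — verified.
Step 6: push 1: top = 1 — verified.
Step 7: push -5: top = -5 — confirmed correct.
Step 8: push 7: top = 7 — checks out.
Step 9: push -6: top = -6 — in agreement.
Step 10: push 0: top = 0 — matches.
Step 11: -6 * 0 = 0 — checks out.
Step 12: push 3: top = 3 — exactly as logged.
The recomputation confirms every line.

no error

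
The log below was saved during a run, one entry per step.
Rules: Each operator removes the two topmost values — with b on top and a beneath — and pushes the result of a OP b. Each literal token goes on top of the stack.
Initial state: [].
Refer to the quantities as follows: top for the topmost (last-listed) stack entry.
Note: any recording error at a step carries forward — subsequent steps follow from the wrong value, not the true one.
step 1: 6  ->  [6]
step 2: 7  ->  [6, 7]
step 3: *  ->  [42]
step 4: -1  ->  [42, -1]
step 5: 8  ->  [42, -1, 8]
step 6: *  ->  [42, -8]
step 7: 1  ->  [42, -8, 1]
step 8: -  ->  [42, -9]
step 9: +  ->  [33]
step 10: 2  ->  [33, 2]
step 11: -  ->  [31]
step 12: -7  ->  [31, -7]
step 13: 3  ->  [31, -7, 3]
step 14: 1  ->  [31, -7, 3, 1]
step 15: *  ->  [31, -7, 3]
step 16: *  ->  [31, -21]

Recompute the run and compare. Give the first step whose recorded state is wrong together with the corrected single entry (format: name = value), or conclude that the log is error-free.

no error

Step 1: push 6: top = 6 — agrees with the log.
Step 2: push 7: top = 7 — same as recorded.
Step 3: 6 * 7 = 42 — consistent with the log.
Step 4: push -1: top = -1 — confirmed correct.
Step 5: push 8: top = 8 — agrees with the log.
Step 6: -1 * 8 = -8 — no discrepancy.
Step 7: push 1: top = 1 — confirmed correct.
Step 8: -8 - 1 = -9 — same as recorded.
Step 9: 42 + -9 = 33 — confirmed correct.
Step 10: push 2: top = 2 — matches.
Step 11: 33 - 2 = 31 — matches.
Step 12: push -7: top = -7 — confirmed correct.
Step 13: push 3: top = 3 — in agreement.
Step 14: push 1: top = 1 — no discrepancy.
Step 15: 3 * 1 = 3 — matches.
Step 16: -7 * 3 = -21 — confirmed correct.
The recomputation confirms every line.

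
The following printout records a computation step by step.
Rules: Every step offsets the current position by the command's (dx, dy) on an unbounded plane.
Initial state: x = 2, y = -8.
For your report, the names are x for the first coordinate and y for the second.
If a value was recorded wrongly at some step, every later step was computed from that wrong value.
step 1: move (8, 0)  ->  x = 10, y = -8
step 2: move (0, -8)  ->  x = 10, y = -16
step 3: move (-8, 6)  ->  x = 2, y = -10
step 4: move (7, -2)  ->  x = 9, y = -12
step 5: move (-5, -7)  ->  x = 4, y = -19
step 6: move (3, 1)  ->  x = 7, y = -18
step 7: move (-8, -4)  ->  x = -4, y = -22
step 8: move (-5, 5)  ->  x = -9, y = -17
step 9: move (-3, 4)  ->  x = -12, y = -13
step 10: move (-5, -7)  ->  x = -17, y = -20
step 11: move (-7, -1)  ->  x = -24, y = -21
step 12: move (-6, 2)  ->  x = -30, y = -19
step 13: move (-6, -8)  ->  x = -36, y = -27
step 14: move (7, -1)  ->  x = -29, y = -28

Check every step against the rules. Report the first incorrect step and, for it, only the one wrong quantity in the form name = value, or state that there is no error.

step 1: x = 2 + (8) = 10, y = -8 + (0) = -8 -> in agreement
step 2: x = 10 + (0) = 10, y = -8 + (-8) = -16 -> agrees with the printout
step 3: x = 10 + (-8) = 2, y = -16 + (6) = -10 -> verified
step 4: x = 2 + (7) = 9, y = -10 + (-2) = -12 -> exactly as logged
step 5: x = 9 + (-5) = 4, y = -12 + (-7) = -19 -> exactly as logged
step 6: x = 4 + (3) = 7, y = -19 + (1) = -18 -> no discrepancy
step 7: x = 7 + (-8) = -1, y = -18 + (-4) = -22 -> the printout disagrees here
Step 7 is the first one off; corrected, x = -1.

step 7, x = -1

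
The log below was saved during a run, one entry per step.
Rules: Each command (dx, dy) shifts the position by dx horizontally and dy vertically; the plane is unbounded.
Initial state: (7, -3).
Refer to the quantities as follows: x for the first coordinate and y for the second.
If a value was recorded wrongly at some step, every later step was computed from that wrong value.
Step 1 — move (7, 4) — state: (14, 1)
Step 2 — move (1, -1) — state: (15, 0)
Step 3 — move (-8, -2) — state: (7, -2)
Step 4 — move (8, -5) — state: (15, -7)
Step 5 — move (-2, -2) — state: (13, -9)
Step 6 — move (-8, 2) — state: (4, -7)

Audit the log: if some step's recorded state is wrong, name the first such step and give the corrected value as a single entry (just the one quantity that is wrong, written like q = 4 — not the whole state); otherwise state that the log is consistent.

step 6, x = 5

step 1: x = 7 + (7) = 14, y = -3 + (4) = 1 -> verified
step 2: x = 14 + (1) = 15, y = 1 + (-1) = 0 -> confirmed correct
step 3: x = 15 + (-8) = 7, y = 0 + (-2) = -2 -> matches
step 4: x = 7 + (8) = 15, y = -2 + (-5) = -7 -> checks out
step 5: x = 15 + (-2) = 13, y = -7 + (-2) = -9 -> consistent with the log
step 6: x = 13 + (-8) = 5, y = -9 + (2) = -7 -> the log has a different value
That makes step 6 the first incorrect line — x = 5 is what it should show.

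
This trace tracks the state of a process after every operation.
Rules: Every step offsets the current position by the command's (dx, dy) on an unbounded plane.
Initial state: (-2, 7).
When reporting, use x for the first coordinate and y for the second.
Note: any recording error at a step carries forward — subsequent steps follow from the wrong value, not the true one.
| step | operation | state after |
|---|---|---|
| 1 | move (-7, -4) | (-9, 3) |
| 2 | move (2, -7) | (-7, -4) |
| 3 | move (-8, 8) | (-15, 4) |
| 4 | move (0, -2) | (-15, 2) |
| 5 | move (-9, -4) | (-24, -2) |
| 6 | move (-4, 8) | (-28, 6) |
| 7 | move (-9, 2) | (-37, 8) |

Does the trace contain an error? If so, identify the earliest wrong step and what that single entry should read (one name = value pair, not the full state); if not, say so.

1. x = -2 + (-7) = -9, y = 7 + (-4) = 3 (in agreement)
2. x = -9 + (2) = -7, y = 3 + (-7) = -4 (agrees with the trace)
3. x = -7 + (-8) = -15, y = -4 + (8) = 4 (agrees with the trace)
4. x = -15 + (0) = -15, y = 4 + (-2) = 2 (no discrepancy)
5. x = -15 + (-9) = -24, y = 2 + (-4) = -2 (exactly as logged)
6. x = -24 + (-4) = -28, y = -2 + (8) = 6 (no discrepancy)
7. x = -28 + (-9) = -37, y = 6 + (2) = 8 (same as recorded)
Each recorded entry agrees with the recomputation.

no error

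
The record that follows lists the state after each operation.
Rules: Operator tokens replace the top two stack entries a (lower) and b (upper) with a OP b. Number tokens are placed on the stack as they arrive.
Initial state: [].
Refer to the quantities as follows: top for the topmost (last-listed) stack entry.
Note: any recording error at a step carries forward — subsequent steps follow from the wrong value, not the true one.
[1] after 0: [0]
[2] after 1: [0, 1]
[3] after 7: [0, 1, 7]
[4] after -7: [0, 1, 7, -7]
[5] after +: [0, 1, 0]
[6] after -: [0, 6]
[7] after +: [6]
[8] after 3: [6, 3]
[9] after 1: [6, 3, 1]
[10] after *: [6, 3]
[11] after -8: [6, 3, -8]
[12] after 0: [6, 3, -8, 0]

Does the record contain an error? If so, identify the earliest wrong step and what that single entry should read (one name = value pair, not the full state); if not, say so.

step 6, top = 1

Recomputing the run from the initial state:
step 1: [0]
step 2: [0, 1]
step 3: [0, 1, 7]
step 4: [0, 1, 7, -7]
step 5: [0, 1, 0]
step 6: [0, 1]
step 7: [1]
step 8: [1, 3]
step 9: [1, 3, 1]
step 10: [1, 3]
step 11: [1, 3, -8]
step 12: [1, 3, -8, 0]
The first disagreement with the record is at step 6, where the value should be top = 1.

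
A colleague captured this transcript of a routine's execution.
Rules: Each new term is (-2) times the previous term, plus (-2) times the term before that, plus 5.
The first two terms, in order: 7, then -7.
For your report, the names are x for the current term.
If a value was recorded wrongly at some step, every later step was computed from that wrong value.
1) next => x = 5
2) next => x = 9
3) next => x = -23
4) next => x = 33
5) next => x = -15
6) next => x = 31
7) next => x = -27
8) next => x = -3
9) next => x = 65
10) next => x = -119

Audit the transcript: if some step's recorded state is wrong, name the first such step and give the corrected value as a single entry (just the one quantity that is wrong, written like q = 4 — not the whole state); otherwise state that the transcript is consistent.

Step 1: x = -2*(-7) + (-2)*(7) + (5) = 5 — confirmed correct.
Step 2: x = -2*(5) + (-2)*(-7) + (5) = 9 — verified.
Step 3: x = -2*(9) + (-2)*(5) + (5) = -23 — exactly as logged.
Step 4: x = -2*(-23) + (-2)*(9) + (5) = 33 — confirmed correct.
Step 5: x = -2*(33) + (-2)*(-23) + (5) = -15 — in agreement.
Step 6: x = -2*(-15) + (-2)*(33) + (5) = -31 — the transcript disagrees here.
The audit stops at step 6: the recorded entry is wrong and should be x = -31.

step 6, x = -31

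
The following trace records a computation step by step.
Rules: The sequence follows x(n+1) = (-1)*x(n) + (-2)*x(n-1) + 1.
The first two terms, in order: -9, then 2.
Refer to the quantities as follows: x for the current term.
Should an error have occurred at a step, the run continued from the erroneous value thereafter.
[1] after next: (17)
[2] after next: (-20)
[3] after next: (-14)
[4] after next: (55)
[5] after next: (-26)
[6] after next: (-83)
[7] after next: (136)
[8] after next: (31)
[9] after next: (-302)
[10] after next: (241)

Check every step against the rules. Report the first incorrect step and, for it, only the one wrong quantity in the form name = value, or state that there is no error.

step 1: x = -1*(2) + (-2)*(-9) + (1) = 17 -> exactly as logged
step 2: x = -1*(17) + (-2)*(2) + (1) = -20 -> in agreement
step 3: x = -1*(-20) + (-2)*(17) + (1) = -13 -> first mismatch against the trace
Conclusion: step 3 carries the first error; the entry should be x = -13.

step 3, x = -13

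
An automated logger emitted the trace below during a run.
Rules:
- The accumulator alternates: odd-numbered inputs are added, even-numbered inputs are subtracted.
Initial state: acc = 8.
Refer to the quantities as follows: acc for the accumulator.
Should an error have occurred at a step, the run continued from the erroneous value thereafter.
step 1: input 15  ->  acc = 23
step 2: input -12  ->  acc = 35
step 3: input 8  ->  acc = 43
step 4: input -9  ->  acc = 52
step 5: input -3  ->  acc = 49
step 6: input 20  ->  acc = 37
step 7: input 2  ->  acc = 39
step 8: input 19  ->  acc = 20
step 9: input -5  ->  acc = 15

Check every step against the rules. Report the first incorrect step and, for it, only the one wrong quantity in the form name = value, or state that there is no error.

step 6, acc = 29

Recomputing the run from the initial state:
step 1: acc = 23
step 2: acc = 35
step 3: acc = 43
step 4: acc = 52
step 5: acc = 49
step 6: acc = 29
step 7: acc = 31
step 8: acc = 12
step 9: acc = 7
The first disagreement with the trace is at step 6, where the value should be acc = 29.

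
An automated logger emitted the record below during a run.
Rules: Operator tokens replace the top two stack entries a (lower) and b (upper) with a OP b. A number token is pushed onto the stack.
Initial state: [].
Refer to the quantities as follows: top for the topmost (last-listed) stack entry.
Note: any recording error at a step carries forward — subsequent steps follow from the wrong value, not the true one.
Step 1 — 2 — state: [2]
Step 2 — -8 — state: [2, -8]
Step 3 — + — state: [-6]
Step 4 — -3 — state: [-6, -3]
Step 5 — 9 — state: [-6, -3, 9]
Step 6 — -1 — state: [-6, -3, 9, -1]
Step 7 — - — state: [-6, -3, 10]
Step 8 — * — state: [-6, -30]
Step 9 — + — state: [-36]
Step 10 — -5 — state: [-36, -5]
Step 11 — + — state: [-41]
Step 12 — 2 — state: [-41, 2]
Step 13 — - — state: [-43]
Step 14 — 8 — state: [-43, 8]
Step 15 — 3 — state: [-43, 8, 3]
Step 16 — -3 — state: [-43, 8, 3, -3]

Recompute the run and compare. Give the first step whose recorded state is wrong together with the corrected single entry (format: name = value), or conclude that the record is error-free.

step 1: push 2: top = 2 -> checks out
step 2: push -8: top = -8 -> confirmed correct
step 3: 2 + -8 = -6 -> in agreement
step 4: push -3: top = -3 -> checks out
step 5: push 9: top = 9 -> matches
step 6: push -1: top = -1 -> checks out
step 7: 9 - -1 = 10 -> no discrepancy
step 8: -3 * 10 = -30 -> same as recorded
step 9: -6 + -30 = -36 -> checks out
step 10: push -5: top = -5 -> confirmed correct
step 11: -36 + -5 = -41 -> matches
step 12: push 2: top = 2 -> verified
step 13: -41 - 2 = -43 -> confirmed correct
step 14: push 8: top = 8 -> checks out
step 15: push 3: top = 3 -> confirmed correct
step 16: push -3: top = -3 -> checks out
All entries verified; no error found.

no error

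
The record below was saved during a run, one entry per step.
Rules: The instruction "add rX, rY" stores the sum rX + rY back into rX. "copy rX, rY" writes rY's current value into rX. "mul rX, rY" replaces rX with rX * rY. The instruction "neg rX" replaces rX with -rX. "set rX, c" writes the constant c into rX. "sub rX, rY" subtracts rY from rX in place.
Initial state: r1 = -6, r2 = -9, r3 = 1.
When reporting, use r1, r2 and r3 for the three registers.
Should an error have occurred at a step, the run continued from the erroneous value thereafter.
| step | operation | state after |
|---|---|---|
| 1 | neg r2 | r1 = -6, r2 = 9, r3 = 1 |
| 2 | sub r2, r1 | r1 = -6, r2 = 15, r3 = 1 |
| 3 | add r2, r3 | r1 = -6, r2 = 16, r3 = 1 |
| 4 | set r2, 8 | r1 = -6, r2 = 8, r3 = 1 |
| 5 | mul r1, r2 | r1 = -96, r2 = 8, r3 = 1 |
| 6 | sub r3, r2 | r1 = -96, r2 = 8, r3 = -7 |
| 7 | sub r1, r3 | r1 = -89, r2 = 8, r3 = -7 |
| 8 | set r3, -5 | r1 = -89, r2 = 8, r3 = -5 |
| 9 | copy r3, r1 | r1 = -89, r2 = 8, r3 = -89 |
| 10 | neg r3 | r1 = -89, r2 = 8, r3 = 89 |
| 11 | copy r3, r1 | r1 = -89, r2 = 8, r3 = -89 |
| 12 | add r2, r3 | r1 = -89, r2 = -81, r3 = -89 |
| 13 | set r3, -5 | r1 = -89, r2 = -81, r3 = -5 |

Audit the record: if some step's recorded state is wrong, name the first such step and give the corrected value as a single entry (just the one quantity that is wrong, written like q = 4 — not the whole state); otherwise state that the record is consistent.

step 5, r1 = -48

Step 1: r2 = -(-9) = 9 — exactly as logged.
Step 2: r2 = 9 - -6 = 15 — consistent with the record.
Step 3: r2 = 15 + 1 = 16 — in agreement.
Step 4: r2 = 8 — no discrepancy.
Step 5: r1 = -6 * 8 = -48 — the record has a different value.
The audit stops at step 5: the recorded entry is wrong and should be r1 = -48.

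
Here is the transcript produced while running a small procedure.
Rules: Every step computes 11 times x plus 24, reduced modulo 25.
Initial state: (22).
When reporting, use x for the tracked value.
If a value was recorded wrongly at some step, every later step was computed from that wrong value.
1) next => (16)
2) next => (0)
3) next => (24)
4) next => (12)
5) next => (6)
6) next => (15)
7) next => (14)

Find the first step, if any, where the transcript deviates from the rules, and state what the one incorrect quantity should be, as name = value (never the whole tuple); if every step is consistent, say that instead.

step 4, x = 13

step 1: x = (11*22 + 24) mod 25 = 16 -> confirmed correct
step 2: x = (11*16 + 24) mod 25 = 0 -> matches
step 3: x = (11*0 + 24) mod 25 = 24 -> exactly as logged
step 4: x = (11*24 + 24) mod 25 = 13 -> a discrepancy with the transcript
The audit stops at step 4: the recorded entry is wrong and should be x = 13.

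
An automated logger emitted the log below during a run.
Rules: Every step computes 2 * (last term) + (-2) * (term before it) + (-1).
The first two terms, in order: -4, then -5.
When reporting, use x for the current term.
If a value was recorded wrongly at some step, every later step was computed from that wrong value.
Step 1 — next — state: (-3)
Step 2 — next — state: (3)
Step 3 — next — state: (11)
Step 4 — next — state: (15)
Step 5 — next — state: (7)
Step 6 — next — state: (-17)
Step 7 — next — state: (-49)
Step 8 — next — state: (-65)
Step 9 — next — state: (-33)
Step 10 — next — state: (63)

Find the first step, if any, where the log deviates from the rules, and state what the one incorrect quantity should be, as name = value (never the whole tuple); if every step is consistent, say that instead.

Recomputing the run from the initial state:
step 1: x = -3
step 2: x = 3
step 3: x = 11
step 4: x = 15
step 5: x = 7
step 6: x = -17
step 7: x = -49
step 8: x = -65
step 9: x = -33
step 10: x = 63
This matches the log at every step.

no error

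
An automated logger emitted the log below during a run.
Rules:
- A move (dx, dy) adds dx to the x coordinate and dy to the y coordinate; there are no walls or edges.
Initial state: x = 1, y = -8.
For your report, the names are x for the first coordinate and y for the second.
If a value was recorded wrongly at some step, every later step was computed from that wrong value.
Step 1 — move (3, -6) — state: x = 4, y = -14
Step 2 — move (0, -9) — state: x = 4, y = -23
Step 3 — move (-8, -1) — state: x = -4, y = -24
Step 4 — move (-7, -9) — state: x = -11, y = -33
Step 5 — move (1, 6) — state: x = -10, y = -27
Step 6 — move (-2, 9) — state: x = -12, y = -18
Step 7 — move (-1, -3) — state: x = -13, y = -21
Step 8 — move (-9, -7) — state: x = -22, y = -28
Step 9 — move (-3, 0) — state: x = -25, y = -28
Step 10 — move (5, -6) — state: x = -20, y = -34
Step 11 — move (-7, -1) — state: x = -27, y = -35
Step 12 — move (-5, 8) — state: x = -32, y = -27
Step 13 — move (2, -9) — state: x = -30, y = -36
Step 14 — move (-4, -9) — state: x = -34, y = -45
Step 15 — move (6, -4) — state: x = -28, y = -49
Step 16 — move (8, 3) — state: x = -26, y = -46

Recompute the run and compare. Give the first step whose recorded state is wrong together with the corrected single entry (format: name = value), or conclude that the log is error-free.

Step 1: x = 1 + (3) = 4, y = -8 + (-6) = -14 — checks out.
Step 2: x = 4 + (0) = 4, y = -14 + (-9) = -23 — exactly as logged.
Step 3: x = 4 + (-8) = -4, y = -23 + (-1) = -24 — checks out.
Step 4: x = -4 + (-7) = -11, y = -24 + (-9) = -33 — checks out.
Step 5: x = -11 + (1) = -10, y = -33 + (6) = -27 — exactly as logged.
Step 6: x = -10 + (-2) = -12, y = -27 + (9) = -18 — consistent with the log.
Step 7: x = -12 + (-1) = -13, y = -18 + (-3) = -21 — same as recorded.
Step 8: x = -13 + (-9) = -22, y = -21 + (-7) = -28 — same as recorded.
Step 9: x = -22 + (-3) = -25, y = -28 + (0) = -28 — in agreement.
Step 10: x = -25 + (5) = -20, y = -28 + (-6) = -34 — verified.
Step 11: x = -20 + (-7) = -27, y = -34 + (-1) = -35 — no discrepancy.
Step 12: x = -27 + (-5) = -32, y = -35 + (8) = -27 — consistent with the log.
Step 13: x = -32 + (2) = -30, y = -27 + (-9) = -36 — in agreement.
Step 14: x = -30 + (-4) = -34, y = -36 + (-9) = -45 — checks out.
Step 15: x = -34 + (6) = -28, y = -45 + (-4) = -49 — verified.
Step 16: x = -28 + (8) = -20, y = -49 + (3) = -46 — this is not what the log shows.
Step 16 is the first one off; corrected, x = -20.

step 16, x = -20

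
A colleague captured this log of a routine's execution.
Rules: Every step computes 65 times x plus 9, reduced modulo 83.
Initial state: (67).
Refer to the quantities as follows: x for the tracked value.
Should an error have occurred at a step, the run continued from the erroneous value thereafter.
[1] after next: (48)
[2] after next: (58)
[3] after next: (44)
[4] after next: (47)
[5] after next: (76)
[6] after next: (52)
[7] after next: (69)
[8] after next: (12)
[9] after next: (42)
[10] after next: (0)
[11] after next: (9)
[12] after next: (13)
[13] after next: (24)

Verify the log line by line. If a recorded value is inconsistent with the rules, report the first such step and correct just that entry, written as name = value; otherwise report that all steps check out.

Step 1: x = (65*67 + 9) mod 83 = 48 — same as recorded.
Step 2: x = (65*48 + 9) mod 83 = 58 — same as recorded.
Step 3: x = (65*58 + 9) mod 83 = 44 — verified.
Step 4: x = (65*44 + 9) mod 83 = 47 — consistent with the log.
Step 5: x = (65*47 + 9) mod 83 = 76 — consistent with the log.
Step 6: x = (65*76 + 9) mod 83 = 52 — consistent with the log.
Step 7: x = (65*52 + 9) mod 83 = 69 — no discrepancy.
Step 8: x = (65*69 + 9) mod 83 = 12 — checks out.
Step 9: x = (65*12 + 9) mod 83 = 42 — in agreement.
Step 10: x = (65*42 + 9) mod 83 = 0 — consistent with the log.
Step 11: x = (65*0 + 9) mod 83 = 9 — consistent with the log.
Step 12: x = (65*9 + 9) mod 83 = 13 — same as recorded.
Step 13: x = (65*13 + 9) mod 83 = 24 — in agreement.
No step deviates from the rules.

no error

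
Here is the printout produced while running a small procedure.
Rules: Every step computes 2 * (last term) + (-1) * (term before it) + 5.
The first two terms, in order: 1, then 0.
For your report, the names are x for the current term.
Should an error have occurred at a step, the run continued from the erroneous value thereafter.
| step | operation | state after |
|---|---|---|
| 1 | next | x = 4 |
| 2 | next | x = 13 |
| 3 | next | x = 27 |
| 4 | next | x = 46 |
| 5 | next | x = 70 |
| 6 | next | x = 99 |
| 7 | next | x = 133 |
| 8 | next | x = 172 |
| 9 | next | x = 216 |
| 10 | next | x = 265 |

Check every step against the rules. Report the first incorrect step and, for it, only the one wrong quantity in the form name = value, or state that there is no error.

no error

step 1: x = 2*(0) + (-1)*(1) + (5) = 4 -> matches
step 2: x = 2*(4) + (-1)*(0) + (5) = 13 -> checks out
step 3: x = 2*(13) + (-1)*(4) + (5) = 27 -> verified
step 4: x = 2*(27) + (-1)*(13) + (5) = 46 -> checks out
step 5: x = 2*(46) + (-1)*(27) + (5) = 70 -> verified
step 6: x = 2*(70) + (-1)*(46) + (5) = 99 -> no discrepancy
step 7: x = 2*(99) + (-1)*(70) + (5) = 133 -> in agreement
step 8: x = 2*(133) + (-1)*(99) + (5) = 172 -> matches
step 9: x = 2*(172) + (-1)*(133) + (5) = 216 -> matches
step 10: x = 2*(216) + (-1)*(172) + (5) = 265 -> no discrepancy
No step deviates from the rules.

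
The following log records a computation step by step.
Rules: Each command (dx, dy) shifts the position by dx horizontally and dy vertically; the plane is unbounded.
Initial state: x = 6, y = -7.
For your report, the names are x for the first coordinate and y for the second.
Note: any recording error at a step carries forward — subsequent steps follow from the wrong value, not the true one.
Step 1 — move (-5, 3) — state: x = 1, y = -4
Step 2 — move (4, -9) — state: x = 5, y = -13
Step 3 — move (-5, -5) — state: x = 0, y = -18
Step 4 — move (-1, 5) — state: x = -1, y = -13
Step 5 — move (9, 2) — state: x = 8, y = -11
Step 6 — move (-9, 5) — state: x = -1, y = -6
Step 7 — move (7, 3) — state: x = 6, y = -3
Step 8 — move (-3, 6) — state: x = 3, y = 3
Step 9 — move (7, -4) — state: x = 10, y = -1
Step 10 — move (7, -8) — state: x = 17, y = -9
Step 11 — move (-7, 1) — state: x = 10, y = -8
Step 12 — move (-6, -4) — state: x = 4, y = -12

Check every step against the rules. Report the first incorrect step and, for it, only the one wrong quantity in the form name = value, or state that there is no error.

Recomputing the run from the initial state:
step 1: x = 1, y = -4
step 2: x = 5, y = -13
step 3: x = 0, y = -18
step 4: x = -1, y = -13
step 5: x = 8, y = -11
step 6: x = -1, y = -6
step 7: x = 6, y = -3
step 8: x = 3, y = 3
step 9: x = 10, y = -1
step 10: x = 17, y = -9
step 11: x = 10, y = -8
step 12: x = 4, y = -12
This matches the log at every step.

no error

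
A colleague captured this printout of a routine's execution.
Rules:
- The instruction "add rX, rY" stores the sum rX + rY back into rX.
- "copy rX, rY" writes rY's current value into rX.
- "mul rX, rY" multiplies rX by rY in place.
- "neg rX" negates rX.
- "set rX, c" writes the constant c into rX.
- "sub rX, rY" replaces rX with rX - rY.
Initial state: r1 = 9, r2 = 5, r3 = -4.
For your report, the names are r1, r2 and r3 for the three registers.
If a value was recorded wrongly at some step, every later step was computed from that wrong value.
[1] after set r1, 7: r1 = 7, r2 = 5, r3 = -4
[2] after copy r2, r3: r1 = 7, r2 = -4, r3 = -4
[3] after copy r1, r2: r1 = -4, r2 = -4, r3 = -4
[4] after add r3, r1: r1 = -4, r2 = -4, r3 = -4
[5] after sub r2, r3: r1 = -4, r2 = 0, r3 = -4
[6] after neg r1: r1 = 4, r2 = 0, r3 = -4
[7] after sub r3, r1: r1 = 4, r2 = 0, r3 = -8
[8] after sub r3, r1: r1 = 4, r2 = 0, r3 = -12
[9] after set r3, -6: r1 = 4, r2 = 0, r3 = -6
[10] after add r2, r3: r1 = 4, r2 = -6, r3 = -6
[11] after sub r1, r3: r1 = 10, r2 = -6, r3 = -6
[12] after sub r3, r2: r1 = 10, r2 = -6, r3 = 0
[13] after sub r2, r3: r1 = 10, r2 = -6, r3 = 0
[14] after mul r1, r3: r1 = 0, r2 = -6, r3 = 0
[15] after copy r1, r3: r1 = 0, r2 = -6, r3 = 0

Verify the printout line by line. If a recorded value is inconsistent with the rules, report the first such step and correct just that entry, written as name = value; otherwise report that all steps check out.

step 4, r3 = -8

step 1: r1 = 7 -> in agreement
step 2: r2 = -4 -> consistent with the printout
step 3: r1 = -4 -> checks out
step 4: r3 = -4 + -4 = -8 -> the entry is off here
That makes step 4 the first incorrect line — r3 = -8 is what it should show.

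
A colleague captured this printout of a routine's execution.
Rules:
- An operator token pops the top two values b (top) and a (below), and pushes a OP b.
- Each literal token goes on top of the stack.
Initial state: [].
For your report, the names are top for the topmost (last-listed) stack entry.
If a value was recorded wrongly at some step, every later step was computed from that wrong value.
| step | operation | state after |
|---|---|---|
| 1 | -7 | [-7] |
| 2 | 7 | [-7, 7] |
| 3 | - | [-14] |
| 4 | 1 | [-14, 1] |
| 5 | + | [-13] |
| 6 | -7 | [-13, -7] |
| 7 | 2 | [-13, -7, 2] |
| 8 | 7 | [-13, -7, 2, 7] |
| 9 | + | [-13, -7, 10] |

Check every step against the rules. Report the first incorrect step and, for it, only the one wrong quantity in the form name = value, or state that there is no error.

step 9, top = 9

Recomputing the run from the initial state:
step 1: [-7]
step 2: [-7, 7]
step 3: [-14]
step 4: [-14, 1]
step 5: [-13]
step 6: [-13, -7]
step 7: [-13, -7, 2]
step 8: [-13, -7, 2, 7]
step 9: [-13, -7, 9]
The first disagreement with the printout is at step 9, where the value should be top = 9.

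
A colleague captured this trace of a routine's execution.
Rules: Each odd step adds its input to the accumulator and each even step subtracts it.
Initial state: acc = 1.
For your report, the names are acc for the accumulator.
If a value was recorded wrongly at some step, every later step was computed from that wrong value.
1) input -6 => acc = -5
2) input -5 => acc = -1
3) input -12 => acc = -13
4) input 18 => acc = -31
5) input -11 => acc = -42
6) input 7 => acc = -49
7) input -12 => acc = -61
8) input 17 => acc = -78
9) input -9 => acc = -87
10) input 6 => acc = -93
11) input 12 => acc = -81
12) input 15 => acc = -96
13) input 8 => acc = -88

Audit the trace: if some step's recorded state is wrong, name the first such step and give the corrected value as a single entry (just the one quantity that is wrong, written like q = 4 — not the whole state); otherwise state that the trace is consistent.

step 2, acc = 0

1. acc = 1 + -6 = -5 (no discrepancy)
2. acc = -5 - -5 = 0 (a discrepancy with the trace)
The earliest wrong entry is at step 2: it should read acc = 0.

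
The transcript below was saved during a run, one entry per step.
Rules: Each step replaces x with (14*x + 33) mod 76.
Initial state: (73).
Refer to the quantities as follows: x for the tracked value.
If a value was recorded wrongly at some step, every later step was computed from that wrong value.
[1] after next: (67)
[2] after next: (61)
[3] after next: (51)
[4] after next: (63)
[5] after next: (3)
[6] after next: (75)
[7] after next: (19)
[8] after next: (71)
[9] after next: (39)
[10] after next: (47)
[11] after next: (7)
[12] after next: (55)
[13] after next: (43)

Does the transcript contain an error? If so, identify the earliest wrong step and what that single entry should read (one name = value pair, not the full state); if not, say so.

Step 1: x = (14*73 + 33) mod 76 = 67 — verified.
Step 2: x = (14*67 + 33) mod 76 = 59 — first mismatch against the transcript.
First incorrect step: 2; the correct value is x = 59.

step 2, x = 59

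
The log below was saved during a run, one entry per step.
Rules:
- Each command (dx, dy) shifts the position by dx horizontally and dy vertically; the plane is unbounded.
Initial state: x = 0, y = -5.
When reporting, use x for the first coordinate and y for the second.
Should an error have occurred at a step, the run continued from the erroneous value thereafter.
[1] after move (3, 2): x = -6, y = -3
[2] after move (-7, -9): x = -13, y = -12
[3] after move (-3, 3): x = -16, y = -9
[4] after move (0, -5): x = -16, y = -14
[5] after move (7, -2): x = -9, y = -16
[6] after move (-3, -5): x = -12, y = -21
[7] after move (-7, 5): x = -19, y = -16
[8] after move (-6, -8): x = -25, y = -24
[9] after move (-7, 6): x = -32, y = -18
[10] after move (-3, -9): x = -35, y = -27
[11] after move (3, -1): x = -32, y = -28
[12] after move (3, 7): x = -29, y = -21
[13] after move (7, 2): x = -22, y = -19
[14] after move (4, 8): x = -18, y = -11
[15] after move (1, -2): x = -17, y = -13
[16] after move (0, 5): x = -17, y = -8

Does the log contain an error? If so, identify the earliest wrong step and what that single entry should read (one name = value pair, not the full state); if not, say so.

step 1, x = 3

Recomputing the run from the initial state:
step 1: x = 3, y = -3
step 2: x = -4, y = -12
step 3: x = -7, y = -9
step 4: x = -7, y = -14
step 5: x = 0, y = -16
step 6: x = -3, y = -21
step 7: x = -10, y = -16
step 8: x = -16, y = -24
step 9: x = -23, y = -18
step 10: x = -26, y = -27
step 11: x = -23, y = -28
step 12: x = -20, y = -21
step 13: x = -13, y = -19
step 14: x = -9, y = -11
step 15: x = -8, y = -13
step 16: x = -8, y = -8
The first disagreement with the log is at step 1, where the value should be x = 3.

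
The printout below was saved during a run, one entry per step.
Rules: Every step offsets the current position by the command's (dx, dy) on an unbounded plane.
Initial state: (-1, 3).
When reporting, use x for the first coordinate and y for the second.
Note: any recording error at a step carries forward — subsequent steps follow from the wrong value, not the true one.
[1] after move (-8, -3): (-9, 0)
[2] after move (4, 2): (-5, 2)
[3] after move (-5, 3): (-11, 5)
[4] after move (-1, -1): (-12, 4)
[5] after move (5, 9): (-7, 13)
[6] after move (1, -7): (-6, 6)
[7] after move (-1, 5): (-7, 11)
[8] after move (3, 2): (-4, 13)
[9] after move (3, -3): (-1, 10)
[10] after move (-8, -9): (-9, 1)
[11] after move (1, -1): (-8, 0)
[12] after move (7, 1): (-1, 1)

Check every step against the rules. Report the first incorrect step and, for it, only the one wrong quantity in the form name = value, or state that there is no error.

step 3, x = -10

1. x = -1 + (-8) = -9, y = 3 + (-3) = 0 (agrees with the printout)
2. x = -9 + (4) = -5, y = 0 + (2) = 2 (agrees with the printout)
3. x = -5 + (-5) = -10, y = 2 + (3) = 5 (the printout has a different value)
That makes step 3 the first incorrect line — x = -10 is what it should show.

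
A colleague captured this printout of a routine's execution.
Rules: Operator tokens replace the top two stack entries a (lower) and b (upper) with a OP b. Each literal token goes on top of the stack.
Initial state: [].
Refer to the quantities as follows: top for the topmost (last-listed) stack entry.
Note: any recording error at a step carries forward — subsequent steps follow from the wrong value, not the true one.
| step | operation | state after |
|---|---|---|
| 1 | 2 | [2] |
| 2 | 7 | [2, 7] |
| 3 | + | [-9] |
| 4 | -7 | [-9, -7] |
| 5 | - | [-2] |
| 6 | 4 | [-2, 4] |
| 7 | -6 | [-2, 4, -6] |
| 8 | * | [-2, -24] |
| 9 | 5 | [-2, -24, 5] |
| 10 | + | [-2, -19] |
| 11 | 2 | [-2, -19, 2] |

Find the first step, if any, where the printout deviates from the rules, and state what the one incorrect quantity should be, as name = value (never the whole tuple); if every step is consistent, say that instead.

Recomputing the run from the initial state:
step 1: [2]
step 2: [2, 7]
step 3: [9]
step 4: [9, -7]
step 5: [16]
step 6: [16, 4]
step 7: [16, 4, -6]
step 8: [16, -24]
step 9: [16, -24, 5]
step 10: [16, -19]
step 11: [16, -19, 2]
The first disagreement with the printout is at step 3, where the value should be top = 9.

step 3, top = 9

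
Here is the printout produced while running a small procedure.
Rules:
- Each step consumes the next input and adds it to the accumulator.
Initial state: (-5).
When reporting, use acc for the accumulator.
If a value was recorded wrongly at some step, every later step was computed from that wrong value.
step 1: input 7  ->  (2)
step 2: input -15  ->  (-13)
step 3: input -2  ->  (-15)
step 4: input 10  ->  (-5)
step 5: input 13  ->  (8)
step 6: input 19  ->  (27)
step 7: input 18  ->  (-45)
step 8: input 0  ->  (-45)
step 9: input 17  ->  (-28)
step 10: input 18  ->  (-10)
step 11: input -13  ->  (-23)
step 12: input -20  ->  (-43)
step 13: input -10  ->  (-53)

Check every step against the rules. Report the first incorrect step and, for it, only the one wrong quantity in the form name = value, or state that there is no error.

Step 1: acc = -5 + 7 = 2 — no discrepancy.
Step 2: acc = 2 + -15 = -13 — no discrepancy.
Step 3: acc = -13 + -2 = -15 — same as recorded.
Step 4: acc = -15 + 10 = -5 — checks out.
Step 5: acc = -5 + 13 = 8 — consistent with the printout.
Step 6: acc = 8 + 19 = 27 — in agreement.
Step 7: acc = 27 + 18 = 45 — this is not what the printout shows.
The earliest wrong entry is at step 7: it should read acc = 45.

step 7, acc = 45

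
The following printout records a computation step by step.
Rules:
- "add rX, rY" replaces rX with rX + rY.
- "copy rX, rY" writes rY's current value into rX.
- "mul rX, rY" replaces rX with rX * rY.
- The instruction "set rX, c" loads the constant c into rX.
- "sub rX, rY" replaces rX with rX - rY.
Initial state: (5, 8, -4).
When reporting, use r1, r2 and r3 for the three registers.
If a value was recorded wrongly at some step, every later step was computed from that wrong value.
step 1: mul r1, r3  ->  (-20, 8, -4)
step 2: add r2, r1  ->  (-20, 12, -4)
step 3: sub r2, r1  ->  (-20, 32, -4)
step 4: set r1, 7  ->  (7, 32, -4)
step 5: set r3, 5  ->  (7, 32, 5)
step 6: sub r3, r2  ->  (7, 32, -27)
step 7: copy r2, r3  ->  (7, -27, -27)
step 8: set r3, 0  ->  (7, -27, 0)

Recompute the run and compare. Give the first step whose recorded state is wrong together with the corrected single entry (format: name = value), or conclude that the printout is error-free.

Step 1: r1 = 5 * -4 = -20 — consistent with the printout.
Step 2: r2 = 8 + -20 = -12 — this is not what the printout shows.
First deviation found at step 2; the corrected entry is r2 = -12.

step 2, r2 = -12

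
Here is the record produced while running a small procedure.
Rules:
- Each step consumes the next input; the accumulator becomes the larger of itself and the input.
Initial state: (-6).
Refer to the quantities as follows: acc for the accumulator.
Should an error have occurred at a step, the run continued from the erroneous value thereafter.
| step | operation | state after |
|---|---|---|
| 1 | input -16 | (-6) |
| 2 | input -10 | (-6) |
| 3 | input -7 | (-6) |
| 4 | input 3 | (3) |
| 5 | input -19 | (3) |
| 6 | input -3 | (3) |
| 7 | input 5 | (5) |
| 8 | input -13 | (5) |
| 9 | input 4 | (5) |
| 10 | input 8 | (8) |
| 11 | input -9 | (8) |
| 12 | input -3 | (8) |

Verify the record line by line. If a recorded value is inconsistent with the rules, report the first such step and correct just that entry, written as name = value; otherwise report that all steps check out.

step 1: acc = max(-6, -16) = -6 -> confirmed correct
step 2: acc = max(-6, -10) = -6 -> consistent with the record
step 3: acc = max(-6, -7) = -6 -> verified
step 4: acc = max(-6, 3) = 3 -> exactly as logged
step 5: acc = max(3, -19) = 3 -> same as recorded
step 6: acc = max(3, -3) = 3 -> verified
step 7: acc = max(3, 5) = 5 -> checks out
step 8: acc = max(5, -13) = 5 -> no discrepancy
step 9: acc = max(5, 4) = 5 -> no discrepancy
step 10: acc = max(5, 8) = 8 -> same as recorded
step 11: acc = max(8, -9) = 8 -> same as recorded
step 12: acc = max(8, -3) = 8 -> checks out
All steps check out; nothing to correct.

no error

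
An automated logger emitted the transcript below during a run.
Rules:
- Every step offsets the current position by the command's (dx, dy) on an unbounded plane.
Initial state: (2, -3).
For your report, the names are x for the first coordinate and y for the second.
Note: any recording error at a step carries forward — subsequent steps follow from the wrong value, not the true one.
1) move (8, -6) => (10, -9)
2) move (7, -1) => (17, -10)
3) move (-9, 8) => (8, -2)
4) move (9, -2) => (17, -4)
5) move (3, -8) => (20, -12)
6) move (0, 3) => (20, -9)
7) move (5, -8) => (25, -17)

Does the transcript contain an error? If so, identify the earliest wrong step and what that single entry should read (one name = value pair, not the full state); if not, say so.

step 1: x = 2 + (8) = 10, y = -3 + (-6) = -9 -> checks out
step 2: x = 10 + (7) = 17, y = -9 + (-1) = -10 -> exactly as logged
step 3: x = 17 + (-9) = 8, y = -10 + (8) = -2 -> consistent with the transcript
step 4: x = 8 + (9) = 17, y = -2 + (-2) = -4 -> no discrepancy
step 5: x = 17 + (3) = 20, y = -4 + (-8) = -12 -> in agreement
step 6: x = 20 + (0) = 20, y = -12 + (3) = -9 -> in agreement
step 7: x = 20 + (5) = 25, y = -9 + (-8) = -17 -> consistent with the transcript
All entries verified; no error found.

no error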